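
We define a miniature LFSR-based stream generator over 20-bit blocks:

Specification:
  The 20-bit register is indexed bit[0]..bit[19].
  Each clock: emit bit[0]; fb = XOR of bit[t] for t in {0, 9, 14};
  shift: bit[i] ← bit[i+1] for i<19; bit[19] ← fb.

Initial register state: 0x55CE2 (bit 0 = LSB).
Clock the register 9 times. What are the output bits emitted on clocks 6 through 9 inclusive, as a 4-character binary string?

reg_0 = 0x55CE2
clock 1: out=0, reg = 0xAAE71
clock 2: out=1, reg = 0x55738
clock 3: out=0, reg = 0x2AB9C
clock 4: out=0, reg = 0x955CE
clock 5: out=0, reg = 0xCAAE7
clock 6: out=1, reg = 0x65573
clock 7: out=1, reg = 0x32AB9
clock 8: out=1, reg = 0x1955C
clock 9: out=0, reg = 0x0CAAE

1110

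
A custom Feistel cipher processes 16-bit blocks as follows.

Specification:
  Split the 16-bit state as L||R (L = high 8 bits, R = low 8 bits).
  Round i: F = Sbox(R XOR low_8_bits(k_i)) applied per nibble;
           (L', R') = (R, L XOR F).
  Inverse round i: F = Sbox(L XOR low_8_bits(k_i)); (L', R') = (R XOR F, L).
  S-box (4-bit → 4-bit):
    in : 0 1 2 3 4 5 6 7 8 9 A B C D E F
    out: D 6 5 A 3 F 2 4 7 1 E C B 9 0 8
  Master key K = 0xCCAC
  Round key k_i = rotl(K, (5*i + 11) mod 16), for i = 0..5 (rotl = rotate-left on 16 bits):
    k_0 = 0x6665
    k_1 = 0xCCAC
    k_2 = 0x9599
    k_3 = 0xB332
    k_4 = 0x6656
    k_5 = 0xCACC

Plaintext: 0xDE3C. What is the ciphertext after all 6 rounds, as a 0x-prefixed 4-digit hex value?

s_0 = plaintext = 0xDE3C
s_1 = Round(s_0, k_0) = 0x3C2F
s_2 = Round(s_1, k_1) = 0x2F46
s_3 = Round(s_2, k_2) = 0x46B7
s_4 = Round(s_3, k_3) = 0xB739
s_5 = Round(s_4, k_4) = 0x399F
s_6 = Round(s_5, k_5) = 0x9FC3

0x9FC3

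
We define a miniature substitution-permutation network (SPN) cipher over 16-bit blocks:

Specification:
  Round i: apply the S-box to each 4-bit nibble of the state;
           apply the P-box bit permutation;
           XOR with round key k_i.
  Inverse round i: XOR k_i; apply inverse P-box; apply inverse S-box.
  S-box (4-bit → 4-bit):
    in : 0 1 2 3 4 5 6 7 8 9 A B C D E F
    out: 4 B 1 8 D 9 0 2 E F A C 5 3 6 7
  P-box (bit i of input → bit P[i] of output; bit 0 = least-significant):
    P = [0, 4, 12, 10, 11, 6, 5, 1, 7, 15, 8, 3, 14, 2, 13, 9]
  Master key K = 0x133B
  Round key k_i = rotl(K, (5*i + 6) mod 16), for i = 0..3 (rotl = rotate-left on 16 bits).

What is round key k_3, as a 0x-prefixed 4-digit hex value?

K = 0x133B
k_0 = rotl(K, (5*0+6) mod 16) = rotl(K, 6) = 0xCEC4
k_1 = rotl(K, (5*1+6) mod 16) = rotl(K, 11) = 0xD899
k_2 = rotl(K, (5*2+6) mod 16) = rotl(K, 0) = 0x133B
k_3 = rotl(K, (5*3+6) mod 16) = rotl(K, 5) = 0x6762

0x6762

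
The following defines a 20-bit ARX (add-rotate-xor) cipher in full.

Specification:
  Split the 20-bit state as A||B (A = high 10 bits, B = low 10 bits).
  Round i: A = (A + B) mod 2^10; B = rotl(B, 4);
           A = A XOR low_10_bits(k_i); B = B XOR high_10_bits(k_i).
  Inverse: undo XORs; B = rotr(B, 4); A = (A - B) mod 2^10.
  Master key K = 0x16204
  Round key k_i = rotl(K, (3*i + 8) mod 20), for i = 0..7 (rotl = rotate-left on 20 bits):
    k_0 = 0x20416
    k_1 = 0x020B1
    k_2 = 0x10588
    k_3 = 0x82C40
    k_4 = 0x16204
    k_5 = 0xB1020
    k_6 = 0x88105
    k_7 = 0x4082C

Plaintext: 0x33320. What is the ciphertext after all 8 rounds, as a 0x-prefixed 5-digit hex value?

s_0 = plaintext = 0x33320
s_1 = Round(s_0, k_0) = 0xFEA8D
s_2 = Round(s_1, k_1) = 0x8D8D2
s_3 = Round(s_2, k_2) = 0xA0162
s_4 = Round(s_3, k_3) = 0xE882E
s_5 = Round(s_4, k_4) = 0x752B8
s_6 = Round(s_5, k_5) = 0x2B14E
s_7 = Round(s_6, k_6) = 0x3FEC5
s_8 = Round(s_7, k_7) = 0xFA159

0xFA159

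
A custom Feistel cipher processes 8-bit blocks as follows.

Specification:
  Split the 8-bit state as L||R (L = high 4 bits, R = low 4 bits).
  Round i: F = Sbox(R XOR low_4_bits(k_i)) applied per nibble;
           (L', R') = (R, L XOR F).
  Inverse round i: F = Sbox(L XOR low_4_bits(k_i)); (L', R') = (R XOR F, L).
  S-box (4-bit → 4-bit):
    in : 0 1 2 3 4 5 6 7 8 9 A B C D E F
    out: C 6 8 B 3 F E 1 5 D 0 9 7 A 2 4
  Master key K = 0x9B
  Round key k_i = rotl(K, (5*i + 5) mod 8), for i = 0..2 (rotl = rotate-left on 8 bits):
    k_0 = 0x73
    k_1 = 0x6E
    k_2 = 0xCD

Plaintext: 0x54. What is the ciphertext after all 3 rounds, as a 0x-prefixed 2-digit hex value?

0x49

s_0 = plaintext = 0x54
s_1 = Round(s_0, k_0) = 0x44
s_2 = Round(s_1, k_1) = 0x44
s_3 = Round(s_2, k_2) = 0x49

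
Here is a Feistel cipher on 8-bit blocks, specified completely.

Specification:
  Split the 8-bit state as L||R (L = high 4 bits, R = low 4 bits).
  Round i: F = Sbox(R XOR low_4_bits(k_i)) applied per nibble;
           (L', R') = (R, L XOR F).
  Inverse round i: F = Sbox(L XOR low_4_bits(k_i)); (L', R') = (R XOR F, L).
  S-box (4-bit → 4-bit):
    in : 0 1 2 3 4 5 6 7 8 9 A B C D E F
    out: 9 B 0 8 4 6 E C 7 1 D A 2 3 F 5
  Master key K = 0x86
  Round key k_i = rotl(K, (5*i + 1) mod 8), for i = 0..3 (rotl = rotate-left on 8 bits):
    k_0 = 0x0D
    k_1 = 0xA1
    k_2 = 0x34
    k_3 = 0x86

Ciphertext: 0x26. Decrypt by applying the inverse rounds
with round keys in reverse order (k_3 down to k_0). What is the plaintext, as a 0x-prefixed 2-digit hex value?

s_0 = ciphertext = 0x26
s_1 = InvRound(s_0, k_3) = 0x22
s_2 = InvRound(s_1, k_2) = 0xC2
s_3 = InvRound(s_2, k_1) = 0x1C
s_4 = InvRound(s_3, k_0) = 0xE1

0xE1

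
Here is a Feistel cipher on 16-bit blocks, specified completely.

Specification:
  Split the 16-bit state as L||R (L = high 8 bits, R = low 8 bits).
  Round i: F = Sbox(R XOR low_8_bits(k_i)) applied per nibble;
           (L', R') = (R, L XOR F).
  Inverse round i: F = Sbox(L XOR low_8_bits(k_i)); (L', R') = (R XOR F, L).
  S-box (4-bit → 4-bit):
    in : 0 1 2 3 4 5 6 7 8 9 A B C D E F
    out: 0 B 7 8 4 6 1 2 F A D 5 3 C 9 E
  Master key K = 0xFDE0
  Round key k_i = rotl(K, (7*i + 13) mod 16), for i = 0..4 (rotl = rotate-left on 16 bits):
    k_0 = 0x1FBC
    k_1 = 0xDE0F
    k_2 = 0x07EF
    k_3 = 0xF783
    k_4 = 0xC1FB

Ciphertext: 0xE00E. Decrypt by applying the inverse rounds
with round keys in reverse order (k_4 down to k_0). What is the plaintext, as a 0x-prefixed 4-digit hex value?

s_0 = ciphertext = 0xE00E
s_1 = InvRound(s_0, k_4) = 0xBBE0
s_2 = InvRound(s_1, k_3) = 0x6FBB
s_3 = InvRound(s_2, k_2) = 0x4B6F
s_4 = InvRound(s_3, k_1) = 0x2B4B
s_5 = InvRound(s_4, k_0) = 0xE92B

0xE92B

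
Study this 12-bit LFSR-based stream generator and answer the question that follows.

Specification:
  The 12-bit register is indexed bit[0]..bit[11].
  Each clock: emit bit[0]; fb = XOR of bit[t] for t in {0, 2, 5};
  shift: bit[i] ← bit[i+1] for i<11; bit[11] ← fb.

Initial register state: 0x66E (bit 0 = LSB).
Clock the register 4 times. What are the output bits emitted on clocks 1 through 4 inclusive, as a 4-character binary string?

0111

reg_0 = 0x66E
clock 1: out=0, reg = 0x337
clock 2: out=1, reg = 0x99B
clock 3: out=1, reg = 0xCCD
clock 4: out=1, reg = 0x666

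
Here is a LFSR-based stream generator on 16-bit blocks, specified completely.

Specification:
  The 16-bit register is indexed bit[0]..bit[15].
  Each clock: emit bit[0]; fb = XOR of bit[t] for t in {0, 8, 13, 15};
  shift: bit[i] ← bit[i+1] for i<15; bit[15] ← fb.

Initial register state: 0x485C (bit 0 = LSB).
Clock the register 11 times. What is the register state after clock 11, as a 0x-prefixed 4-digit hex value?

reg_0 = 0x485C
clock 1: out=0, reg = 0x242E
clock 2: out=0, reg = 0x9217
clock 3: out=1, reg = 0x490B
clock 4: out=1, reg = 0x2485
clock 5: out=1, reg = 0x1242
clock 6: out=0, reg = 0x0921
clock 7: out=1, reg = 0x0490
clock 8: out=0, reg = 0x0248
clock 9: out=0, reg = 0x0124
clock 10: out=0, reg = 0x8092
clock 11: out=0, reg = 0xC049

0xC049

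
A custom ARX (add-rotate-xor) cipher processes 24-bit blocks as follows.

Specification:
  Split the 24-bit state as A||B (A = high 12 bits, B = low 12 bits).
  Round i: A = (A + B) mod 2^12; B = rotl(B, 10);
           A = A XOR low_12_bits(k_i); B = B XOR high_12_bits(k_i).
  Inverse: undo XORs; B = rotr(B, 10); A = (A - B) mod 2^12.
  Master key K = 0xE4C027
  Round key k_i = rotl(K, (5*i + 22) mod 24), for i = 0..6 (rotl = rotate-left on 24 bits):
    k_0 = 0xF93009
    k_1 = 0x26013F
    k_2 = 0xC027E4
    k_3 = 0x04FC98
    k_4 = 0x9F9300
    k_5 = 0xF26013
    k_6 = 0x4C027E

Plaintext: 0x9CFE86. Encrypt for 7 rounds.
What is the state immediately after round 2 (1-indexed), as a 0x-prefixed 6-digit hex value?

s_0 = plaintext = 0x9CFE86
s_1 = Round(s_0, k_0) = 0x85C432
s_2 = Round(s_1, k_1) = 0xDB1B6C
s_3 = Round(s_2, k_2) = 0xEF9ED9
s_4 = Round(s_3, k_3) = 0x14A7F9
s_5 = Round(s_4, k_4) = 0xA43C07
s_6 = Round(s_5, k_5) = 0x659027
s_7 = Round(s_6, k_6) = 0x4FE8C9

0xDB1B6C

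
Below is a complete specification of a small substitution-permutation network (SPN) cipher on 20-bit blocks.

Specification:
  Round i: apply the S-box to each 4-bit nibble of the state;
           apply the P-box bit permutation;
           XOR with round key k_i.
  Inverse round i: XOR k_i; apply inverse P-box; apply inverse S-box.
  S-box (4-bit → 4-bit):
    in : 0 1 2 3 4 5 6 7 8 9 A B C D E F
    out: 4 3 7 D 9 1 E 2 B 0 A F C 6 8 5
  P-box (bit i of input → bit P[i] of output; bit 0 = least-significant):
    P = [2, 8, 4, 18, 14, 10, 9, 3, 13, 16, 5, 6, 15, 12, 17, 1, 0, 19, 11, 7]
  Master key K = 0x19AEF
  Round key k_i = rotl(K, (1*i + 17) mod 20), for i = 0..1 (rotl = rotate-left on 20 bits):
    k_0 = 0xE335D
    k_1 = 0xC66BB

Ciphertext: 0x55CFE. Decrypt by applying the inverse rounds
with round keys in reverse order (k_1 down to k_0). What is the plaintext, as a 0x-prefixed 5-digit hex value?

s_0 = ciphertext = 0x55CFE
s_1 = InvRound(s_0, k_1) = 0x27805
s_2 = InvRound(s_1, k_0) = 0xD9E36

0xD9E36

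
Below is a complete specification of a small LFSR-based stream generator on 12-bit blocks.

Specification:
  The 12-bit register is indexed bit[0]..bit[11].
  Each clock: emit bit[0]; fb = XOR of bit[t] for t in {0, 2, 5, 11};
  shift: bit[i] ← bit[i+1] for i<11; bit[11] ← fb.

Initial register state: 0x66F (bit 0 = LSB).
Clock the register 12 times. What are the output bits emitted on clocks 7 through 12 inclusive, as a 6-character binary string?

100110

reg_0 = 0x66F
clock 1: out=1, reg = 0xB37
clock 2: out=1, reg = 0x59B
clock 3: out=1, reg = 0xACD
clock 4: out=1, reg = 0xD66
clock 5: out=0, reg = 0xEB3
clock 6: out=1, reg = 0xF59
clock 7: out=1, reg = 0x7AC
clock 8: out=0, reg = 0x3D6
clock 9: out=0, reg = 0x9EB
clock 10: out=1, reg = 0xCF5
clock 11: out=1, reg = 0x67A
clock 12: out=0, reg = 0xB3D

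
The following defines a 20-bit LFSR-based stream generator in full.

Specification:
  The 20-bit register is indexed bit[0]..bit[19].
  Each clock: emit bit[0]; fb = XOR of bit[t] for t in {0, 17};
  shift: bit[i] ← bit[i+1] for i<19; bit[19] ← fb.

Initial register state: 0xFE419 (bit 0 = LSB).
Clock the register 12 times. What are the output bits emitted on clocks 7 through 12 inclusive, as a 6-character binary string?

000010

reg_0 = 0xFE419
clock 1: out=1, reg = 0x7F20C
clock 2: out=0, reg = 0xBF906
clock 3: out=0, reg = 0xDFC83
clock 4: out=1, reg = 0xEFE41
clock 5: out=1, reg = 0x77F20
clock 6: out=0, reg = 0xBBF90
clock 7: out=0, reg = 0xDDFC8
clock 8: out=0, reg = 0x6EFE4
clock 9: out=0, reg = 0xB77F2
clock 10: out=0, reg = 0xDBBF9
clock 11: out=1, reg = 0xEDDFC
clock 12: out=0, reg = 0xF6EFE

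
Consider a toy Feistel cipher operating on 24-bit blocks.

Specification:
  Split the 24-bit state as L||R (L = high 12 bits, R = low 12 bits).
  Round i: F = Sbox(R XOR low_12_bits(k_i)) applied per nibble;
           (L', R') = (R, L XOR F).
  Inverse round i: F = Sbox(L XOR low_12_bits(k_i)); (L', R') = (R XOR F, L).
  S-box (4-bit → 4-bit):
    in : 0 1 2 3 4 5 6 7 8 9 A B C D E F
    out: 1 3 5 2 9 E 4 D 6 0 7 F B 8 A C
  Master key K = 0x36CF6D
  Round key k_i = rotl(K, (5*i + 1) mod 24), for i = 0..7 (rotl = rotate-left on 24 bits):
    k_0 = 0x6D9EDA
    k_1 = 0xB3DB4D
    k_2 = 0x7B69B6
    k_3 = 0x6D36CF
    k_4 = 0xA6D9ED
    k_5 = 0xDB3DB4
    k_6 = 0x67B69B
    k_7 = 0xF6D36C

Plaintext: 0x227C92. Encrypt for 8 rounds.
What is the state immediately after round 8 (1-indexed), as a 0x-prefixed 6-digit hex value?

0x56FEA9

s_0 = plaintext = 0x227C92
s_1 = Round(s_0, k_0) = 0xC927B1
s_2 = Round(s_1, k_1) = 0x7B1759
s_3 = Round(s_2, k_2) = 0x759D1D
s_4 = Round(s_3, k_3) = 0xD1D8DC
s_5 = Round(s_4, k_4) = 0x8DCE3E
s_6 = Round(s_5, k_5) = 0xE3EABB
s_7 = Round(s_6, k_6) = 0xABB56F
s_8 = Round(s_7, k_7) = 0x56FEA9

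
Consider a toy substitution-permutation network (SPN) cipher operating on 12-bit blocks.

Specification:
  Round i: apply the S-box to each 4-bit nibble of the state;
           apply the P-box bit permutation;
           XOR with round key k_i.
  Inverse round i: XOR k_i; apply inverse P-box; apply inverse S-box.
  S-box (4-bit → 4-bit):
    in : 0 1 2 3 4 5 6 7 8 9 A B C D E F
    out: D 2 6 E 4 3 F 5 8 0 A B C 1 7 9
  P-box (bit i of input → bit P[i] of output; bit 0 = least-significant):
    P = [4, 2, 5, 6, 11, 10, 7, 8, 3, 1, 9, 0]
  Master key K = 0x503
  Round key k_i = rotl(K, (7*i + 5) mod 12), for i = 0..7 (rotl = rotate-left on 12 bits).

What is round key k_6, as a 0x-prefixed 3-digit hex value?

0xA81

K = 0x503
k_0 = rotl(K, (7*0+5) mod 12) = rotl(K, 5) = 0x06A
k_1 = rotl(K, (7*1+5) mod 12) = rotl(K, 0) = 0x503
k_2 = rotl(K, (7*2+5) mod 12) = rotl(K, 7) = 0x1A8
k_3 = rotl(K, (7*3+5) mod 12) = rotl(K, 2) = 0x40D
k_4 = rotl(K, (7*4+5) mod 12) = rotl(K, 9) = 0x6A0
k_5 = rotl(K, (7*5+5) mod 12) = rotl(K, 4) = 0x035
k_6 = rotl(K, (7*6+5) mod 12) = rotl(K, 11) = 0xA81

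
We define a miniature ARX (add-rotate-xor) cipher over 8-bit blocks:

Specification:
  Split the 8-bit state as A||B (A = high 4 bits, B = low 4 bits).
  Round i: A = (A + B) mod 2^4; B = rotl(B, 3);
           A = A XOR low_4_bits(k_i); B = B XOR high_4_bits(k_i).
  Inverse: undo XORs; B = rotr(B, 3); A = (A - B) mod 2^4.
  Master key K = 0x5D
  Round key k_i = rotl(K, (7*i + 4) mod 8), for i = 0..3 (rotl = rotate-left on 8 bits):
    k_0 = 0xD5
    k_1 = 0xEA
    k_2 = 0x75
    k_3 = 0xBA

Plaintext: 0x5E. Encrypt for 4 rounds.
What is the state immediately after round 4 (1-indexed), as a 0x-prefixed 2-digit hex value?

s_0 = plaintext = 0x5E
s_1 = Round(s_0, k_0) = 0x6A
s_2 = Round(s_1, k_1) = 0xAB
s_3 = Round(s_2, k_2) = 0x0A
s_4 = Round(s_3, k_3) = 0x0E

0x0E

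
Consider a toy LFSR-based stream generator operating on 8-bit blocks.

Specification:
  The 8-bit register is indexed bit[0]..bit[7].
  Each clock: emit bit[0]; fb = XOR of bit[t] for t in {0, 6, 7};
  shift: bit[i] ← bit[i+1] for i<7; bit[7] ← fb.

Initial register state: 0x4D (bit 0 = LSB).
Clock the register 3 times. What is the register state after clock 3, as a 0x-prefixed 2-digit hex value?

0x89

reg_0 = 0x4D
clock 1: out=1, reg = 0x26
clock 2: out=0, reg = 0x13
clock 3: out=1, reg = 0x89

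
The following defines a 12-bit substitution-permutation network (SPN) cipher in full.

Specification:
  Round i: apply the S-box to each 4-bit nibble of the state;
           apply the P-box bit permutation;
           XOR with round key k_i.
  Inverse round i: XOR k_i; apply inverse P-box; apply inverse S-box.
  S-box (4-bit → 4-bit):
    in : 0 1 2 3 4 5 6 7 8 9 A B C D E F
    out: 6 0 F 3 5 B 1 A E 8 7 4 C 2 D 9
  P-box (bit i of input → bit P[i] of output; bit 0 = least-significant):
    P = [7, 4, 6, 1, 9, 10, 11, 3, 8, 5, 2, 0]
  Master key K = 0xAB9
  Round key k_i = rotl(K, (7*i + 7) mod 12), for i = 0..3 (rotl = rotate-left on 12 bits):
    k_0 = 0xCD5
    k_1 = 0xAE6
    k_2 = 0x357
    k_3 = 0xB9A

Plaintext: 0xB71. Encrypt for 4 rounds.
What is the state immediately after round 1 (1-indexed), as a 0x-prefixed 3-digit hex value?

0x8D9

s_0 = plaintext = 0xB71
s_1 = Round(s_0, k_0) = 0x8D9
s_2 = Round(s_1, k_1) = 0xEC1
s_3 = Round(s_2, k_2) = 0xA5A
s_4 = Round(s_3, k_3) = 0xC66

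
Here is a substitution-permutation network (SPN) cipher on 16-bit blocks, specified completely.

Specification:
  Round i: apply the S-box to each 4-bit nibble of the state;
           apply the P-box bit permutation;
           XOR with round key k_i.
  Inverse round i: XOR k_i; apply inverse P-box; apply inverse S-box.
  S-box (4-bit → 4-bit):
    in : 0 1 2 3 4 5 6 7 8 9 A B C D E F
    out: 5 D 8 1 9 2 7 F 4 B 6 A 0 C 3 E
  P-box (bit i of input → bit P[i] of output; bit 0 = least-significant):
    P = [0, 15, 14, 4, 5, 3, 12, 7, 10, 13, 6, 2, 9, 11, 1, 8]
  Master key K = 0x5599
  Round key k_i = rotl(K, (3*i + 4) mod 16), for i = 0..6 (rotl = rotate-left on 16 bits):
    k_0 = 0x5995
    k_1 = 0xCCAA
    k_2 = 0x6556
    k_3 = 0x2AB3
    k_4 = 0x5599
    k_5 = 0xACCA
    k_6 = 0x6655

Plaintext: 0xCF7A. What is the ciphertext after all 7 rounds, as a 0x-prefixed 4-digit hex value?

s_0 = plaintext = 0xCF7A
s_1 = Round(s_0, k_0) = 0xA979
s_2 = Round(s_1, k_1) = 0x7015
s_3 = Round(s_2, k_2) = 0xFAB4
s_4 = Round(s_3, k_3) = 0x0368
s_5 = Round(s_4, k_4) = 0x03B3
s_6 = Round(s_5, k_5) = 0xAA41
s_7 = Round(s_6, k_6) = 0x0EA6

0x0EA6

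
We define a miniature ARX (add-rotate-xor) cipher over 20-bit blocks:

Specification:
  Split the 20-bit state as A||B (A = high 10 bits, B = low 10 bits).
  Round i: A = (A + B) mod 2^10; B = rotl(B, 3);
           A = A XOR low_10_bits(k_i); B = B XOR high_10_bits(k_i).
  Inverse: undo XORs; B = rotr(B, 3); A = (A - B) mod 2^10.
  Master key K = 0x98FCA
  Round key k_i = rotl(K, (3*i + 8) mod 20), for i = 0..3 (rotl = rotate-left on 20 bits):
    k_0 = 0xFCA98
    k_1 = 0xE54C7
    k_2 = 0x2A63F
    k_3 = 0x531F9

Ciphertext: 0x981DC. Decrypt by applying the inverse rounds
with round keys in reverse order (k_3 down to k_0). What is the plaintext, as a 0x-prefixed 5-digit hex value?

0xFA156

s_0 = ciphertext = 0x981DC
s_1 = InvRound(s_0, k_3) = 0xE1C12
s_2 = InvRound(s_1, k_2) = 0x08597
s_3 = InvRound(s_2, k_1) = 0xE9940
s_4 = InvRound(s_3, k_0) = 0xFA156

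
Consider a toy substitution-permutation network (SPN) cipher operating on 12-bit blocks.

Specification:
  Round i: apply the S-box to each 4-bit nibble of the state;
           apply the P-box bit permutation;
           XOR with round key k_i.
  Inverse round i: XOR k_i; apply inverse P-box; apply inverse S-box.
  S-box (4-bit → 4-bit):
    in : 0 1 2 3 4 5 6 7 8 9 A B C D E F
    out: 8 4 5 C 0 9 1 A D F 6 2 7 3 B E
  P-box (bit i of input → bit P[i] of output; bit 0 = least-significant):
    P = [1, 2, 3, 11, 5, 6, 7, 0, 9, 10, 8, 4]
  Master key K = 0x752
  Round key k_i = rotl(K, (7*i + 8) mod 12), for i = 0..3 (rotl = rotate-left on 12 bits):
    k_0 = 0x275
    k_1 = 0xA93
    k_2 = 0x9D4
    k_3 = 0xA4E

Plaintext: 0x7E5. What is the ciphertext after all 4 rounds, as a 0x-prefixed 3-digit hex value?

0x00D

s_0 = plaintext = 0x7E5
s_1 = Round(s_0, k_0) = 0xE06
s_2 = Round(s_1, k_1) = 0xC80
s_3 = Round(s_2, k_2) = 0x675
s_4 = Round(s_3, k_3) = 0x00D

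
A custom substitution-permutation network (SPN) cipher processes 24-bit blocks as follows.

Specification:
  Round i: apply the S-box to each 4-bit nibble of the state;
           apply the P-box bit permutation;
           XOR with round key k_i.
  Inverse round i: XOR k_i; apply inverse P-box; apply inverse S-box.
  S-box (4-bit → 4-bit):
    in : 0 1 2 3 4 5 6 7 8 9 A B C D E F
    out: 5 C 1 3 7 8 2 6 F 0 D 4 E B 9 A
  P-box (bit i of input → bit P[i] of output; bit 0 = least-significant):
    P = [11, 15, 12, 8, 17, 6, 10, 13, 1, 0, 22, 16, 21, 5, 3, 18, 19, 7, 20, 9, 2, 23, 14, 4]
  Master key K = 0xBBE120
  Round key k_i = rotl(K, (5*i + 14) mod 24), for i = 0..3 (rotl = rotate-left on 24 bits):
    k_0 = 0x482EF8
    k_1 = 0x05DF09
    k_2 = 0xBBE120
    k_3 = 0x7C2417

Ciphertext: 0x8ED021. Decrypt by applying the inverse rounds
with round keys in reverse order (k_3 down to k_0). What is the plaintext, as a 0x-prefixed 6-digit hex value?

s_0 = ciphertext = 0x8ED021
s_1 = InvRound(s_0, k_3) = 0x8B30A7
s_2 = InvRound(s_1, k_2) = 0x07239C
s_3 = InvRound(s_2, k_1) = 0xA696A4
s_4 = InvRound(s_3, k_0) = 0xD2ABD4

0xD2ABD4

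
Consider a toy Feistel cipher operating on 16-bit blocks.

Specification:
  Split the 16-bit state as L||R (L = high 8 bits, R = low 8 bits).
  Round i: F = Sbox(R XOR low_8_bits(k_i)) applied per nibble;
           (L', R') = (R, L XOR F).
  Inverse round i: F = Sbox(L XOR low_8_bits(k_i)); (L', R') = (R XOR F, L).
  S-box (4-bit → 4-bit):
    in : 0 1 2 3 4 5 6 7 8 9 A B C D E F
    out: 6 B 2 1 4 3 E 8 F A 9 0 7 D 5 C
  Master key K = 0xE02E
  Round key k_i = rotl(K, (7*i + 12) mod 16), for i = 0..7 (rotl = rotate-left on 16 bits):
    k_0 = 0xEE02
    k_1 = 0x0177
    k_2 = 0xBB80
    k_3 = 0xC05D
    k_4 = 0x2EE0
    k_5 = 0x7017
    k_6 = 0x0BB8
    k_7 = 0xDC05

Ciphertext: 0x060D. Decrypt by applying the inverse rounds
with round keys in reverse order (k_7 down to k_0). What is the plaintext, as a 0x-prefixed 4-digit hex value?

0xFB59

s_0 = ciphertext = 0x060D
s_1 = InvRound(s_0, k_7) = 0x6C06
s_2 = InvRound(s_1, k_6) = 0xD26C
s_3 = InvRound(s_2, k_5) = 0x1FD2
s_4 = InvRound(s_3, k_4) = 0x1E1F
s_5 = InvRound(s_4, k_3) = 0x5E1E
s_6 = InvRound(s_5, k_2) = 0xCB5E
s_7 = InvRound(s_6, k_1) = 0x59CB
s_8 = InvRound(s_7, k_0) = 0xFB59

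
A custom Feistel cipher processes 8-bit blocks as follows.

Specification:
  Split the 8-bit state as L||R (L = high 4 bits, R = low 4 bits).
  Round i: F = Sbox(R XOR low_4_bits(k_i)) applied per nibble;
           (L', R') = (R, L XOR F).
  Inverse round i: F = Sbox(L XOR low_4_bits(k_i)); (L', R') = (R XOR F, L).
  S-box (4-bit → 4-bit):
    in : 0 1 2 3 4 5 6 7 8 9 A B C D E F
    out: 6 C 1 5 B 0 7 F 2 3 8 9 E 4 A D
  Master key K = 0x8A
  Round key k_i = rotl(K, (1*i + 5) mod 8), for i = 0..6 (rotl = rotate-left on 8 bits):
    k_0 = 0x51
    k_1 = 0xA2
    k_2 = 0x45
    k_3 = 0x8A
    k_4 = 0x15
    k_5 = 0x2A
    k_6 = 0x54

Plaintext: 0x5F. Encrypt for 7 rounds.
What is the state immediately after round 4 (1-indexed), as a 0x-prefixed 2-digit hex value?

0x56

s_0 = plaintext = 0x5F
s_1 = Round(s_0, k_0) = 0xFF
s_2 = Round(s_1, k_1) = 0xFB
s_3 = Round(s_2, k_2) = 0xB5
s_4 = Round(s_3, k_3) = 0x56
s_5 = Round(s_4, k_4) = 0x60
s_6 = Round(s_5, k_5) = 0x0E
s_7 = Round(s_6, k_6) = 0xE8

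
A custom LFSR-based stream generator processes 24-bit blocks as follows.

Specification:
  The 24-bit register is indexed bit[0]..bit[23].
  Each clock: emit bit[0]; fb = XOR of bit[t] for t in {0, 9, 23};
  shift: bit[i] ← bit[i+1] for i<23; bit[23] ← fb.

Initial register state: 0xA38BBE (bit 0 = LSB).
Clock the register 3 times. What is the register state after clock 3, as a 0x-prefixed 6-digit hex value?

reg_0 = 0xA38BBE
clock 1: out=0, reg = 0x51C5DF
clock 2: out=1, reg = 0xA8E2EF
clock 3: out=1, reg = 0xD47177

0xD47177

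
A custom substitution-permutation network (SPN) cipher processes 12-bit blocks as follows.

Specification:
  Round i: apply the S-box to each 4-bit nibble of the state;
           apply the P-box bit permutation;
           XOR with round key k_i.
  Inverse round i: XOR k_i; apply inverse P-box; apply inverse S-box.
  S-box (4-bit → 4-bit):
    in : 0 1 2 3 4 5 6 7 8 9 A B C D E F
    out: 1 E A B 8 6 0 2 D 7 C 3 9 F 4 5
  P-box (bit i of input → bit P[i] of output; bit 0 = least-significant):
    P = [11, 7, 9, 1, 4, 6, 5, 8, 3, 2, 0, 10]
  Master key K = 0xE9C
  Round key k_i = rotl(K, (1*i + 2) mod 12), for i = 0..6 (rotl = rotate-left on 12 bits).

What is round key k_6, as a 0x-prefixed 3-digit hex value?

K = 0xE9C
k_0 = rotl(K, (1*0+2) mod 12) = rotl(K, 2) = 0xA73
k_1 = rotl(K, (1*1+2) mod 12) = rotl(K, 3) = 0x4E7
k_2 = rotl(K, (1*2+2) mod 12) = rotl(K, 4) = 0x9CE
k_3 = rotl(K, (1*3+2) mod 12) = rotl(K, 5) = 0x39D
k_4 = rotl(K, (1*4+2) mod 12) = rotl(K, 6) = 0x73A
k_5 = rotl(K, (1*5+2) mod 12) = rotl(K, 7) = 0xE74
k_6 = rotl(K, (1*6+2) mod 12) = rotl(K, 8) = 0xCE9

0xCE9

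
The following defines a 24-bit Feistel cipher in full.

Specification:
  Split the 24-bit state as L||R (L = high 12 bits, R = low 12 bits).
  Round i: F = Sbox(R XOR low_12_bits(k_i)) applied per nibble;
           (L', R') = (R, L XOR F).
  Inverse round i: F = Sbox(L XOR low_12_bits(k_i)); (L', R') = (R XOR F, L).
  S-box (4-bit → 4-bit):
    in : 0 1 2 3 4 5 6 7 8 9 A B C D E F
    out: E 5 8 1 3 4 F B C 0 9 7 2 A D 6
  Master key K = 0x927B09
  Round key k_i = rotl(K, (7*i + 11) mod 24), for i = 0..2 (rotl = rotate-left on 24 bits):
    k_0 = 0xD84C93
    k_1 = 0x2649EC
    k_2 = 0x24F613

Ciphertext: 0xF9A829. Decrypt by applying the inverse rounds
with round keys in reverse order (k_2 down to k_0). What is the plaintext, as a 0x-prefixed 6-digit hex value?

s_0 = ciphertext = 0xF9A829
s_1 = InvRound(s_0, k_2) = 0x8E9F9A
s_2 = InvRound(s_1, k_1) = 0xA7E8E9
s_3 = InvRound(s_2, k_0) = 0x733A7E

0x733A7E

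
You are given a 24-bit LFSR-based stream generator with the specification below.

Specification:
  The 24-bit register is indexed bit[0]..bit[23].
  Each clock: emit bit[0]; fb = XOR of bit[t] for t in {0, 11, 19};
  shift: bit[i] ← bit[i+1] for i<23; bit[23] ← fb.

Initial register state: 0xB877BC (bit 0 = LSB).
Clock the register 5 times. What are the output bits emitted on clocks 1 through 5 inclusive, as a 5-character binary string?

00111

reg_0 = 0xB877BC
clock 1: out=0, reg = 0xDC3BDE
clock 2: out=0, reg = 0x6E1DEF
clock 3: out=1, reg = 0xB70EF7
clock 4: out=1, reg = 0x5B877B
clock 5: out=1, reg = 0x2DC3BD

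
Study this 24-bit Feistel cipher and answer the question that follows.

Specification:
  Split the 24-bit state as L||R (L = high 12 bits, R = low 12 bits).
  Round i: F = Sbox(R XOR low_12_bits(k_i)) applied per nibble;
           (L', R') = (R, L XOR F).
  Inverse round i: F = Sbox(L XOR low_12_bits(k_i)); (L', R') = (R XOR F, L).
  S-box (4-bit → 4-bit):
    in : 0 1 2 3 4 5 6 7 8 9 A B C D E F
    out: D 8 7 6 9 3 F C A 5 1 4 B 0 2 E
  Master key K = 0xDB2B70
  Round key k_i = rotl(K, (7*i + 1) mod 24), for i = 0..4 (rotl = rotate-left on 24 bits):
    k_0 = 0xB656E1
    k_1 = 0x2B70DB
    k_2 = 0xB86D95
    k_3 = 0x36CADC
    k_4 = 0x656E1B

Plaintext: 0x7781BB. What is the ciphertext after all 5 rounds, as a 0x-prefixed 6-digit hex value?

0x1D1F3D

s_0 = plaintext = 0x7781BB
s_1 = Round(s_0, k_0) = 0x1BBB49
s_2 = Round(s_1, k_1) = 0xB495EC
s_3 = Round(s_2, k_2) = 0x5EC18C
s_4 = Round(s_3, k_3) = 0x18C1D1
s_5 = Round(s_4, k_4) = 0x1D1F3D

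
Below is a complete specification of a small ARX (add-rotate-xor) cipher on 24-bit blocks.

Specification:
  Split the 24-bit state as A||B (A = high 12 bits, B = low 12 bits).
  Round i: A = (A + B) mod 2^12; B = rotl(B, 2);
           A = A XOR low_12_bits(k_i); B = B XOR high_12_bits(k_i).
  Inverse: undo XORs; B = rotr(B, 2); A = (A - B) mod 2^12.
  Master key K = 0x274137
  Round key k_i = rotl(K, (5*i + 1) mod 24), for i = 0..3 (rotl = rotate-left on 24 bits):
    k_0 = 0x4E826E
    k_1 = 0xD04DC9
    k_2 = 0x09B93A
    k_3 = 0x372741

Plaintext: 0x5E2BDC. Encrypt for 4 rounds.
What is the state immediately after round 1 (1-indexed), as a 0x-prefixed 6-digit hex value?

s_0 = plaintext = 0x5E2BDC
s_1 = Round(s_0, k_0) = 0x3D0B9A
s_2 = Round(s_1, k_1) = 0x2A336E
s_3 = Round(s_2, k_2) = 0xF2BD23
s_4 = Round(s_3, k_3) = 0xB0F7FD

0x3D0B9A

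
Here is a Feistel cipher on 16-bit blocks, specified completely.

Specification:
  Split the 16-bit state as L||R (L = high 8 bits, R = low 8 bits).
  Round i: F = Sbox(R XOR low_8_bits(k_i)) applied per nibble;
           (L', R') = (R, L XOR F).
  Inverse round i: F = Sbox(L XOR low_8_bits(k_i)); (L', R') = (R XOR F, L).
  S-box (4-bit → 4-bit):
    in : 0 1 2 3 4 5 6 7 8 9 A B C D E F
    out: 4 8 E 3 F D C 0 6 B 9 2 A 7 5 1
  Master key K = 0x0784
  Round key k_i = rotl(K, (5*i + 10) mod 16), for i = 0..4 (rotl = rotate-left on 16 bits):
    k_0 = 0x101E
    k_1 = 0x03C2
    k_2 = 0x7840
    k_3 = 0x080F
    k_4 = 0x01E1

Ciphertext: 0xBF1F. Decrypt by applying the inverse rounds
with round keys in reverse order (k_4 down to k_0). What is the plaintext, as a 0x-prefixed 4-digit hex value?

0x106E

s_0 = ciphertext = 0xBF1F
s_1 = InvRound(s_0, k_4) = 0xCABF
s_2 = InvRound(s_1, k_3) = 0x12CA
s_3 = InvRound(s_2, k_2) = 0x1412
s_4 = InvRound(s_3, k_1) = 0x6E14
s_5 = InvRound(s_4, k_0) = 0x106E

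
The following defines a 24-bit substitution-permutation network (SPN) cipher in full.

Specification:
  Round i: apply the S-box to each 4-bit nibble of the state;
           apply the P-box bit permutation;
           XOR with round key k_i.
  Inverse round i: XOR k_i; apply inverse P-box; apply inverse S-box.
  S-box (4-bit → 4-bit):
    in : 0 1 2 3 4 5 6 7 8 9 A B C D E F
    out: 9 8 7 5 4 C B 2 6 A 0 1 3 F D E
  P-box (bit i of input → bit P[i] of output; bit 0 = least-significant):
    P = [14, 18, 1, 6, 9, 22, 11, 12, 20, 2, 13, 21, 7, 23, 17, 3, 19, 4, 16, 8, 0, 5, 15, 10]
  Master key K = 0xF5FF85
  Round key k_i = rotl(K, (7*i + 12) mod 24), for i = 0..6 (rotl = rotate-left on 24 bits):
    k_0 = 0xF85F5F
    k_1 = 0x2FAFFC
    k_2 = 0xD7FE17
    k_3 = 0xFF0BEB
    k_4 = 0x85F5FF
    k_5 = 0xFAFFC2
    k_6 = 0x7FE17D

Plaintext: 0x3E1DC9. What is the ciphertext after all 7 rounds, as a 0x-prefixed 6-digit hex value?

0x68571A

s_0 = plaintext = 0x3E1DC9
s_1 = Round(s_0, k_0) = 0x85FC12
s_2 = Round(s_1, k_1) = 0xB87ED2
s_3 = Round(s_2, k_2) = 0x228404
s_4 = Round(s_3, k_3) = 0x74B9D8
s_5 = Round(s_4, k_4) = 0xE0EF59
s_6 = Round(s_5, k_5) = 0xD4420F
s_7 = Round(s_6, k_6) = 0x68571A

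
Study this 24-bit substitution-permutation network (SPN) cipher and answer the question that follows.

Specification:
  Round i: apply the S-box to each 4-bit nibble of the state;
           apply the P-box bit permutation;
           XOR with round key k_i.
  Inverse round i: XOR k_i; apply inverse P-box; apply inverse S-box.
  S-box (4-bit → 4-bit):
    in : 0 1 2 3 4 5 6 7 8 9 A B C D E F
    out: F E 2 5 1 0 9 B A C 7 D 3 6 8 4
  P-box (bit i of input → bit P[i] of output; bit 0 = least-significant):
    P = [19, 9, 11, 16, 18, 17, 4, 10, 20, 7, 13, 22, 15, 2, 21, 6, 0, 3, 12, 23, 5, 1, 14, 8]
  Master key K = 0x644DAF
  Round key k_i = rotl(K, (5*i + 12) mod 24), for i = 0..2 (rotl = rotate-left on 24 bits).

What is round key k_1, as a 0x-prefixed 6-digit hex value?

K = 0x644DAF
k_0 = rotl(K, (5*0+12) mod 24) = rotl(K, 12) = 0xDAF644
k_1 = rotl(K, (5*1+12) mod 24) = rotl(K, 17) = 0x5EC89B

0x5EC89B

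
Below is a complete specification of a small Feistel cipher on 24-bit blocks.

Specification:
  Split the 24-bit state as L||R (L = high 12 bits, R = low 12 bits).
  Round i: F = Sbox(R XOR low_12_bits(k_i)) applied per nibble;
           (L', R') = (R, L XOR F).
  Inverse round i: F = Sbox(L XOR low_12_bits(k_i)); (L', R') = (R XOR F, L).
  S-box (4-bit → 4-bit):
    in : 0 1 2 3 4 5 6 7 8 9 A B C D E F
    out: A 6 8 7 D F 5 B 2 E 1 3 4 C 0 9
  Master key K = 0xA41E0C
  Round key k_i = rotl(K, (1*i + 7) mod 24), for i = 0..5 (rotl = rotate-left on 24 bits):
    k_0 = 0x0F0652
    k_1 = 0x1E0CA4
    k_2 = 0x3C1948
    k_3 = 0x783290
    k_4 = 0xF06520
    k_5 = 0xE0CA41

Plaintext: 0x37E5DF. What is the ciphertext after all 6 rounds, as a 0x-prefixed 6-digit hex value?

s_0 = plaintext = 0x37E5DF
s_1 = Round(s_0, k_0) = 0x5DF452
s_2 = Round(s_1, k_1) = 0x45274A
s_3 = Round(s_2, k_2) = 0x74A4FA
s_4 = Round(s_3, k_3) = 0x4FA21B
s_5 = Round(s_4, k_4) = 0x21BF89
s_6 = Round(s_5, k_5) = 0xF89D59

0xF89D59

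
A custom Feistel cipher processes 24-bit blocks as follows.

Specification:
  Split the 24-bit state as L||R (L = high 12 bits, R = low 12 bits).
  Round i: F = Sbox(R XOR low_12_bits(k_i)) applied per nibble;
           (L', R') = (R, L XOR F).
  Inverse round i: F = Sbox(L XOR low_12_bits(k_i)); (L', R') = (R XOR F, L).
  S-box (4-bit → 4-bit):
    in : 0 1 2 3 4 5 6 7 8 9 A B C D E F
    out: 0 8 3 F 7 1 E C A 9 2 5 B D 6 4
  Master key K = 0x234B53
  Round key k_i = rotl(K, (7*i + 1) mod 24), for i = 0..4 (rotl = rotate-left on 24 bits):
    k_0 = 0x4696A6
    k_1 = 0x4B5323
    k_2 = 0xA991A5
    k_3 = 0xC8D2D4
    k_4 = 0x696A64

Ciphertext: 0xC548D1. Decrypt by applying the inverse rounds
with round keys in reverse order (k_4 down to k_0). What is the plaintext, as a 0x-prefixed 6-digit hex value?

s_0 = ciphertext = 0xC548D1
s_1 = InvRound(s_0, k_4) = 0x621C54
s_2 = InvRound(s_1, k_3) = 0xB15621
s_3 = InvRound(s_2, k_2) = 0x471B15
s_4 = InvRound(s_3, k_1) = 0x706471
s_5 = InvRound(s_4, k_0) = 0xC51706

0xC51706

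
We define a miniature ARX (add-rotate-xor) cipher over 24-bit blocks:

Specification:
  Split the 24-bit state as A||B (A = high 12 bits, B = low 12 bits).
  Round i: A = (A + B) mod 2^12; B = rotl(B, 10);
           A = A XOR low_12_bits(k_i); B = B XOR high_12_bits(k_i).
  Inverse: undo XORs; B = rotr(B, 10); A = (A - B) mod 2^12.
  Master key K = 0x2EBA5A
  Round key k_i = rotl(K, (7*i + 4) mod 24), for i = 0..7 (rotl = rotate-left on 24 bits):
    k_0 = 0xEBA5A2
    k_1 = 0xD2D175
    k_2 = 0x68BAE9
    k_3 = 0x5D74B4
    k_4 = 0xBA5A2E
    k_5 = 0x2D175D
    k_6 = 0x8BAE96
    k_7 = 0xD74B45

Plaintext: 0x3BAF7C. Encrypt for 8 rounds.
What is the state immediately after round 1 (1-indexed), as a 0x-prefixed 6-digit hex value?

0x694D65

s_0 = plaintext = 0x3BAF7C
s_1 = Round(s_0, k_0) = 0x694D65
s_2 = Round(s_1, k_1) = 0x28CA74
s_3 = Round(s_2, k_2) = 0x7E9416
s_4 = Round(s_3, k_3) = 0xF4BCD2
s_5 = Round(s_4, k_4) = 0x633091
s_6 = Round(s_5, k_5) = 0x1996F5
s_7 = Round(s_6, k_6) = 0x618D07
s_8 = Round(s_7, k_7) = 0x85A235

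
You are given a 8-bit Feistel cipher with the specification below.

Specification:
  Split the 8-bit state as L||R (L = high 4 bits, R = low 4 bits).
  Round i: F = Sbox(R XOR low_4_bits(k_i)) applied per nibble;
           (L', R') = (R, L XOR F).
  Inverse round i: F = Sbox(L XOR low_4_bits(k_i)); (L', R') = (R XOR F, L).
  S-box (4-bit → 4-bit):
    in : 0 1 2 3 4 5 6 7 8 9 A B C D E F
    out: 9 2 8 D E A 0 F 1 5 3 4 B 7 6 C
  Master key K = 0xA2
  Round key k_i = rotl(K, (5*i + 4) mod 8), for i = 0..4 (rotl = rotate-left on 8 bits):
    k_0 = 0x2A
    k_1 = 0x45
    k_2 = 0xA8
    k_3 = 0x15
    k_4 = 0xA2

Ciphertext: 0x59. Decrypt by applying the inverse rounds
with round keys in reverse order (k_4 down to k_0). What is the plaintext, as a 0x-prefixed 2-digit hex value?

s_0 = ciphertext = 0x59
s_1 = InvRound(s_0, k_4) = 0x65
s_2 = InvRound(s_1, k_3) = 0x86
s_3 = InvRound(s_2, k_2) = 0xF8
s_4 = InvRound(s_3, k_1) = 0xBF
s_5 = InvRound(s_4, k_0) = 0xDB

0xDB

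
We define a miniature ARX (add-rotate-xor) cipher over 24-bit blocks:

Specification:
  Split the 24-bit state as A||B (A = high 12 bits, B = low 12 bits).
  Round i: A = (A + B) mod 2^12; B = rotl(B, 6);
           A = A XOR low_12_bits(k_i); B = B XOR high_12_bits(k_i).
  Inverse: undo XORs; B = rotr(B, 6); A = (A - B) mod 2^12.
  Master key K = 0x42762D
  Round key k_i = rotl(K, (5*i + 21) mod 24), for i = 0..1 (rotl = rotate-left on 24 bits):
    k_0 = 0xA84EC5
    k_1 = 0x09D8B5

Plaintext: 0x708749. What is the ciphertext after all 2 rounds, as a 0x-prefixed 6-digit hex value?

s_0 = plaintext = 0x708749
s_1 = Round(s_0, k_0) = 0x0948D9
s_2 = Round(s_1, k_1) = 0x1D86FE

0x1D86FE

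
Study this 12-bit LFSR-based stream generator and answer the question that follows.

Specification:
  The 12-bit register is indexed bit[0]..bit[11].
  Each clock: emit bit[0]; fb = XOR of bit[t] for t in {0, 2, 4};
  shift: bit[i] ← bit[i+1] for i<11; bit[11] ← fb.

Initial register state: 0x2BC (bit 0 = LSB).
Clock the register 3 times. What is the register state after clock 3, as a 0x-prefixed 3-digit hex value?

0x057

reg_0 = 0x2BC
clock 1: out=0, reg = 0x15E
clock 2: out=0, reg = 0x0AF
clock 3: out=1, reg = 0x057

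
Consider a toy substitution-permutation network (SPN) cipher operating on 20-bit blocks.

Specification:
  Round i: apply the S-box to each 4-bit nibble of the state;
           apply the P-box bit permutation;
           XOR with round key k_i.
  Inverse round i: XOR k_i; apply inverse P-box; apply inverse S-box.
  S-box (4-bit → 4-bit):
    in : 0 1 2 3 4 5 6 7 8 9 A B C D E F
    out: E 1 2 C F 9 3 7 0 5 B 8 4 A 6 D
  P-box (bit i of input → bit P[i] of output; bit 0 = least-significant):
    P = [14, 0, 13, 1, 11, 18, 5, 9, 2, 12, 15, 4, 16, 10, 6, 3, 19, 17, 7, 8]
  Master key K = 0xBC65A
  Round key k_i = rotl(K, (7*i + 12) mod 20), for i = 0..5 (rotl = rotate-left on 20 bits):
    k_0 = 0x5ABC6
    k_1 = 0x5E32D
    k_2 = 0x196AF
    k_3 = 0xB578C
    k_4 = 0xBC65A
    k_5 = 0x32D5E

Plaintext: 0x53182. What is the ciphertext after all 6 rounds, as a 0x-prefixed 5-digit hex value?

s_0 = plaintext = 0x53182
s_1 = Round(s_0, k_0) = 0xDAA8B
s_2 = Round(s_1, k_1) = 0x6F633
s_3 = Round(s_2, k_2) = 0xAA4C1
s_4 = Round(s_3, k_3) = 0x082B0
s_5 = Round(s_4, k_4) = 0x9F5D9
s_6 = Round(s_5, k_5) = 0xE4F82

0xE4F82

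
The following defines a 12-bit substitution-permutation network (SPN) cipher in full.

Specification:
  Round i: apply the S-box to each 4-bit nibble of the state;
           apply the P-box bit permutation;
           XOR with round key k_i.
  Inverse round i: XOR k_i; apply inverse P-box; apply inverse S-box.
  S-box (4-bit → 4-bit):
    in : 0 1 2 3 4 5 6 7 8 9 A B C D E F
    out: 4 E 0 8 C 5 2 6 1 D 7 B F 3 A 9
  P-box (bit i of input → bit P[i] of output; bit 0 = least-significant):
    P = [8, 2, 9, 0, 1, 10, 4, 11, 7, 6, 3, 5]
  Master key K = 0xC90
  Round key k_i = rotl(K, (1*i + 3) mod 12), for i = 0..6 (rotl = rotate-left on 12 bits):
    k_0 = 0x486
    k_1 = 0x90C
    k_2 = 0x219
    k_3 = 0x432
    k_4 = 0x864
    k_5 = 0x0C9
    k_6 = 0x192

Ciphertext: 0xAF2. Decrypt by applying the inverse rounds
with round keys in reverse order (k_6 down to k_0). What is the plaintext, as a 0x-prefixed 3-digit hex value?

s_0 = ciphertext = 0xAF2
s_1 = InvRound(s_0, k_6) = 0xE35
s_2 = InvRound(s_1, k_5) = 0xC17
s_3 = InvRound(s_2, k_4) = 0xEA3
s_4 = InvRound(s_3, k_3) = 0x844
s_5 = InvRound(s_4, k_2) = 0x741
s_6 = InvRound(s_5, k_1) = 0x7E1
s_7 = InvRound(s_6, k_0) = 0xE8C

0xE8C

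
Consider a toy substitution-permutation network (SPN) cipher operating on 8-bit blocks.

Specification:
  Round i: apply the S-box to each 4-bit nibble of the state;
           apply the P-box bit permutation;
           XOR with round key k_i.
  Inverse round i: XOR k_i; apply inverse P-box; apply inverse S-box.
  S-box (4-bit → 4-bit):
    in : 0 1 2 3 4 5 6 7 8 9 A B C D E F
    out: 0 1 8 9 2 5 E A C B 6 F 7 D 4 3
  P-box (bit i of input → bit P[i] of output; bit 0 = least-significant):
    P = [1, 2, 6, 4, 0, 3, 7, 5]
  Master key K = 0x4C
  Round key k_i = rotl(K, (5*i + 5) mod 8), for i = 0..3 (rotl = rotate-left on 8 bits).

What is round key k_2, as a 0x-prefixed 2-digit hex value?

0x26

K = 0x4C
k_0 = rotl(K, (5*0+5) mod 8) = rotl(K, 5) = 0x89
k_1 = rotl(K, (5*1+5) mod 8) = rotl(K, 2) = 0x31
k_2 = rotl(K, (5*2+5) mod 8) = rotl(K, 7) = 0x26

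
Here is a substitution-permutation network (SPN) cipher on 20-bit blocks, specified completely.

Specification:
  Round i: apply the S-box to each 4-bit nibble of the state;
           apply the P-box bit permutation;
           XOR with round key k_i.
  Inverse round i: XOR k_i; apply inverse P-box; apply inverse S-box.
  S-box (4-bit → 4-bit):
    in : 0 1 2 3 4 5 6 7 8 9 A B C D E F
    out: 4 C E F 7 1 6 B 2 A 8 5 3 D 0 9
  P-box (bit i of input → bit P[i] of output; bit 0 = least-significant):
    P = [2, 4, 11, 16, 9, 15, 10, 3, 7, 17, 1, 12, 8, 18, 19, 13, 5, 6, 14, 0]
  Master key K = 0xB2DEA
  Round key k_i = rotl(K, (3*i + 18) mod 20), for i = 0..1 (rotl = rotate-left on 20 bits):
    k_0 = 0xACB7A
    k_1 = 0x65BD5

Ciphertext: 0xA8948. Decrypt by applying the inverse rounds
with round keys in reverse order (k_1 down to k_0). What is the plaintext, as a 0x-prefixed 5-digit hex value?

s_0 = ciphertext = 0xA8948
s_1 = InvRound(s_0, k_1) = 0x16F7C
s_2 = InvRound(s_1, k_0) = 0xE166F

0xE166F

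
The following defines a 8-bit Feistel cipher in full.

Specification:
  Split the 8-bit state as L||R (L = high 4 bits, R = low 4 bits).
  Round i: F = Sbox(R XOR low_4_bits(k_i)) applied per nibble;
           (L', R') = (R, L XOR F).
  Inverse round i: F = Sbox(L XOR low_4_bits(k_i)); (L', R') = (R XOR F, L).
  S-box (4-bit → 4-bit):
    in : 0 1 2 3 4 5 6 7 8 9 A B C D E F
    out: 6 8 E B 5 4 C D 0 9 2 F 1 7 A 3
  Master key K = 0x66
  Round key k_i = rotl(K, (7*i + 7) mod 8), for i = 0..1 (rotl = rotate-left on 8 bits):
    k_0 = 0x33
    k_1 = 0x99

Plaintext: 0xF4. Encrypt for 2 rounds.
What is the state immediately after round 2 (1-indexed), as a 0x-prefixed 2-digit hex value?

s_0 = plaintext = 0xF4
s_1 = Round(s_0, k_0) = 0x42
s_2 = Round(s_1, k_1) = 0x2B

0x2B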